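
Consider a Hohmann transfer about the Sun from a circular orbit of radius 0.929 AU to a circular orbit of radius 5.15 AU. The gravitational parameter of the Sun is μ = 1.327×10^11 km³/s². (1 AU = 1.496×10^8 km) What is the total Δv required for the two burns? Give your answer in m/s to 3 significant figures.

Δv = 15200 m/s

In km: r₁ = 0.929 × 1.496×10^8 = 1.389784×10^8 km; r₂ = 5.15 × 1.496×10^8 = 7.7044×10^8 km.
Transfer-ellipse semi-major axis a_t = (r₁ + r₂)/2 = (1.389784×10^8 + 7.7044×10^8)/2 = 4.547092×10^8 km.
Circular speed at r₁: v₁ = √(μ/r₁) = √(1.327×10^11/1.389784×10^8) = 30.900 km/s.
Transfer-orbit speed at r₁ (v² = μ(2/r − 1/a)): v_p = √[μ(2/r₁ − 1/a_t)] = 40.222 km/s.
First burn Δv₁ = |v_p − v₁| = 9.322 km/s.
At r₂, v₂ = √(μ/r₂) = 13.124 km/s.
Transfer-orbit speed at r₂: v_a = √[μ(2/r₂ − 1/a_t)] = 7.2556 km/s.
Second burn Δv₂ = |v₂ − v_a| = 5.868 km/s.
Δv = Δv₁ + Δv₂ = 9.322 + 5.868 = 15.19 km/s.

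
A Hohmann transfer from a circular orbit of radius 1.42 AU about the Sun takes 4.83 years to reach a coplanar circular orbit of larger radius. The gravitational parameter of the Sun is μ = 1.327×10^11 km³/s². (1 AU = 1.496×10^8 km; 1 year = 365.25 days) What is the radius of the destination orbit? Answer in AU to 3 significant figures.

r₂ = 7.65 AU

In km: r₁ = 1.42 × 1.496×10^8 = 2.12432×10^8 km.
Transfer time t = 4.83 years × 365.25 × 86400 s = 1.52423208×10^8 s, and t = π√(a_t³/μ).
So a_t = (μ t²/π²)^(1/3) = (1.327×10^11 × (1.52423208×10^8)² / π²)^(1/3) = 6.7851×10^8 km.
Since a_t = (r₁ + r₂)/2, r₂ = 2a_t − r₁ = 2×6.7851×10^8 − 2.12432×10^8 = 1.144588×10^9 km.
In AU: r₂ = 1.144588×10^9 / 1.496×10^8 = 7.65 AU.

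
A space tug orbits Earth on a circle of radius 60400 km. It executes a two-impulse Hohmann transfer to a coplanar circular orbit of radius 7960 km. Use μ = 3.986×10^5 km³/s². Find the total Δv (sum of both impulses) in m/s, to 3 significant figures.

The Hohmann ellipse has a_t = (r₁ + r₂)/2 = 34180 km.
At r₁ the circular-orbit speed is v₁ = √(μ/r₁) = 2.5689 km/s.
Transfer-orbit speed at r₁ (v² = μ(2/r − 1/a)): v_a = √[μ(2/r₁ − 1/a_t)] = 1.2397 km/s.
First burn Δv₁ = |v_a − v₁| = 1.3292 km/s.
At r₂, v₂ = √(μ/r₂) = 7.0764 km/s.
Transfer-orbit speed at r₂: v_p = √[μ(2/r₂ − 1/a_t)] = 9.4069 km/s.
Second burn Δv₂ = |v₂ − v_p| = 2.3305 km/s.
Total Δv = Δv₁ + Δv₂ = 3.660 km/s.

Δv = 3660 m/s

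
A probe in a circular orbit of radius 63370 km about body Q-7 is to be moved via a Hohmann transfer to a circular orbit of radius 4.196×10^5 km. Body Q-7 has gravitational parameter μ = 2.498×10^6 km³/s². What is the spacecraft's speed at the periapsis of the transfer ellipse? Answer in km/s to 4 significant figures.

v = 8.276 km/s

The Hohmann ellipse has a_t = (r₁ + r₂)/2 = 2.41485×10^5 km.
At periapsis, r = 63370 km.
From the vis-viva equation, v = √[μ(2/r − 1/a_t)] = 8.276 km/s.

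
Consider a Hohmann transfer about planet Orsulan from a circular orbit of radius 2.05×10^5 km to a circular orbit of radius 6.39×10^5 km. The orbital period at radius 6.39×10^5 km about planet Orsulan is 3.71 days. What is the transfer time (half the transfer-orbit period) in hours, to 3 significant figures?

From Kepler's third law T² = 4π²r³/μ at r = 6.39×10^5 km, T = 3.71 days = 3.71 × 86400 s = 3.20544×10^5 s: μ = 4π²r³/T² = 1.00251×10^8 km³/s².
The Hohmann ellipse has a_t = (r₁ + r₂)/2 = 4.220×10^5 km.
Half the transfer-orbit period gives t = π√(a_t³/μ) = 86020 s.
Converting: 86020 s ÷ 3600 s/hour = 23.9 hours.

t = 23.9 hours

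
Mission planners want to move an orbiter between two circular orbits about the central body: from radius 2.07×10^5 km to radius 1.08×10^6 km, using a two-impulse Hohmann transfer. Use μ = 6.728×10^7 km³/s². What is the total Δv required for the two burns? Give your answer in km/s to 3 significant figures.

Transfer-ellipse semi-major axis a_t = (r₁ + r₂)/2 = (2.070×10^5 + 1.080×10^6)/2 = 6.435×10^5 km.
Circular speed at r₁: v₁ = √(μ/r₁) = √(6.728×10^7/2.070×10^5) = 18.0284 km/s.
Transfer-orbit speed at r₁ (v² = μ(2/r − 1/a)): v_p = √[μ(2/r₁ − 1/a_t)] = 23.3558 km/s.
First burn Δv₁ = |v_p − v₁| = 5.3274 km/s.
Circular speed at r₂: v₂ = √(μ/r₂) = 7.8928 km/s.
Transfer-orbit speed at r₂: v_a = √[μ(2/r₂ − 1/a_t)] = 4.4765 km/s.
Second burn Δv₂ = |v₂ − v_a| = 3.4163 km/s.
Δv = Δv₁ + Δv₂ = 5.3274 + 3.4163 = 8.744 km/s.

Δv = 8.74 km/s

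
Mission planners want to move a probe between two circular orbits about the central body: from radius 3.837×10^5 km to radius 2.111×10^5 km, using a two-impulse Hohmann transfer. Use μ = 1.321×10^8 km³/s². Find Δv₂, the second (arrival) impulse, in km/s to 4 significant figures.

Δv₂ = 3.399 km/s

The Hohmann ellipse has a_t = (r₁ + r₂)/2 = 2.974×10^5 km.
Circular speed at r = 2.111×10^5 km: v_c = √(μ/r) = 25.015 km/s.
Vis-viva on the transfer ellipse at r = 2.111×10^5 km gives v_t = √[μ(2/r − 1/a_t)] = 28.414 km/s.
Δv₂ = |v_t − v_c| = |28.414 − 25.015| = 3.399 km/s.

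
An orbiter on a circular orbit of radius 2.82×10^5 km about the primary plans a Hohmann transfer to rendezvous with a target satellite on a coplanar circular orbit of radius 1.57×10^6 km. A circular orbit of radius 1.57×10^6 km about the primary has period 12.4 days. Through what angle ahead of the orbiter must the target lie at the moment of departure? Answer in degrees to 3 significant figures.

φ = 98.5°

From Kepler's third law T² = 4π²r³/μ at r = 1.57×10^6 km, T = 12.4 days = 12.4 × 86400 s = 1.07136×10^6 s: μ = 4π²r³/T² = 1.33103×10^8 km³/s².
The Hohmann ellipse has a_t = (r₁ + r₂)/2 = 9.260×10^5 km.
The half-period of the transfer ellipse is t = π√(a_t³/μ) = 2.426×10^5 s.
The target's mean motion on its circular orbit is ω₂ = √(μ/r₂³) = 5.865×10^-6 rad/s.
Angle swept by the target during transfer: ω₂·t = 1.423 rad = 81.53°.
Arrival is 180° from departure on the ellipse, so φ = 180° − 81.53° = 98.5°.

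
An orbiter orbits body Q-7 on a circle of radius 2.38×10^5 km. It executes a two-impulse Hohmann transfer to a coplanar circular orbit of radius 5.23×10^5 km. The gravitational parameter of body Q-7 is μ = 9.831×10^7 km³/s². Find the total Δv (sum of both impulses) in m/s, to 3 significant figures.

Δv = 6370 m/s

Transfer-ellipse semi-major axis a_t = (r₁ + r₂)/2 = (2.380×10^5 + 5.230×10^5)/2 = 3.805×10^5 km.
At r₁ the circular-orbit speed is v₁ = √(μ/r₁) = 20.324 km/s.
On the transfer ellipse at r₁, vis-viva gives v_p = √[μ(2/r₁ − 1/a_t)] = 23.828 km/s.
First burn Δv₁ = |v_p − v₁| = 3.504 km/s.
At r₂, v₂ = √(μ/r₂) = 13.710 km/s.
Transfer-orbit speed at r₂: v_a = √[μ(2/r₂ − 1/a_t)] = 10.843 km/s.
Second burn Δv₂ = |v₂ − v_a| = 2.867 km/s.
Δv = Δv₁ + Δv₂ = 3.504 + 2.867 = 6.371 km/s.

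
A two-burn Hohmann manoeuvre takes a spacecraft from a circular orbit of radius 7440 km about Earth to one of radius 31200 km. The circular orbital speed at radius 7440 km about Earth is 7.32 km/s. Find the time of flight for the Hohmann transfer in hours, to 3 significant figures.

t = 3.71 hours

From the circular-orbit relation v² = μ/r at r = 7440 km: μ = v²r = (7.32)² × 7440 = 3.98653×10^5 km³/s².
Semi-major axis of the transfer orbit: a_t = (7440 + 31200)/2 = 19320 km.
Transfer time t = π√(a_t³/μ) = π√((19320)³ / 3.98653×10^5) = 13360 s.
Converting: 13360 s ÷ 3600 s/hour = 3.71 hours.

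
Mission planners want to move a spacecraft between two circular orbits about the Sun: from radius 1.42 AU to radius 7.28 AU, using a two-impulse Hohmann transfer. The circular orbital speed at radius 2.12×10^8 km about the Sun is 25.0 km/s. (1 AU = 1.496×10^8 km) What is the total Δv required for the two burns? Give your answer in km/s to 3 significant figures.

Δv = 12.1 km/s

From the circular-orbit relation v² = μ/r at r = 2.12×10^8 km: μ = v²r = (25.0)² × 2.12×10^8 = 1.32500×10^11 km³/s².
In km: r₁ = 1.42 × 1.496×10^8 = 2.12432×10^8 km; r₂ = 7.28 × 1.496×10^8 = 1.089088×10^9 km.
The Hohmann ellipse has a_t = (r₁ + r₂)/2 = 6.5076×10^8 km.
Circular speed at r₁: v₁ = √(μ/r₁) = √(1.32500×10^11/2.12432×10^8) = 24.975 km/s.
Transfer-orbit speed at r₁ (v² = μ(2/r − 1/a)): v_p = √[μ(2/r₁ − 1/a_t)] = 32.309 km/s.
First burn Δv₁ = |v_p − v₁| = 7.334 km/s.
At r₂, v₂ = √(μ/r₂) = 11.03 km/s.
Transfer-orbit speed at r₂: v_a = √[μ(2/r₂ − 1/a_t)] = 6.302 km/s.
Second burn Δv₂ = |v₂ − v_a| = 4.728 km/s.
Total Δv = Δv₁ + Δv₂ = 12.06 km/s.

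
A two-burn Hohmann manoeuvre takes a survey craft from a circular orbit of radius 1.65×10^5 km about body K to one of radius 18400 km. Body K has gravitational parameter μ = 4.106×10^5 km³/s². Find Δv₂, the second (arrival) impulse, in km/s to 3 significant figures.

Δv₂ = 1.61 km/s

Semi-major axis of the transfer orbit: a_t = (1.650×10^5 + 18400)/2 = 91700 km.
On the circular orbit at r = 18400 km, v_c = √(μ/r) = 4.724 km/s.
Transfer-orbit speed at the same r (vis-viva, a = a_t): v_t = √[μ(2/r − 1/a_t)] = 6.337 km/s.
Δv₂ = |v_t − v_c| = |6.337 − 4.724| = 1.613 km/s.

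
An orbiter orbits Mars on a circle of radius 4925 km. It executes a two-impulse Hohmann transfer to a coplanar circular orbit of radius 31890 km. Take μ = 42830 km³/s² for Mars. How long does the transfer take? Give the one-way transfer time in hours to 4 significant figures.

t = 10.53 hours

Transfer-ellipse semi-major axis a_t = (r₁ + r₂)/2 = (4925 + 31890)/2 = 18407.5 km.
By Kepler's third law the transfer-orbit period is T = 2π√(a_t³/μ), so t = T/2 = 37910 s.
Converting: 37910 s ÷ 3600 s/hour = 10.53 hours.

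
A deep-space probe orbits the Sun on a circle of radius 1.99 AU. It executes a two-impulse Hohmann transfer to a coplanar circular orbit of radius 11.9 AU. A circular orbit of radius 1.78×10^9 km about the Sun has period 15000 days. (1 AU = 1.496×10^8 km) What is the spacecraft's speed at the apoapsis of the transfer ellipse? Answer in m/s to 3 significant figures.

From Kepler's third law T² = 4π²r³/μ at r = 1.78×10^9 km, T = 15000 days = 15000 × 86400 s = 1.296×10^9 s: μ = 4π²r³/T² = 1.32559×10^11 km³/s².
In km: r₁ = 1.99 × 1.496×10^8 = 2.97704×10^8 km; r₂ = 11.9 × 1.496×10^8 = 1.78024×10^9 km.
The Hohmann ellipse has a_t = (r₁ + r₂)/2 = 1.038972×10^9 km.
The apoapsis of the transfer ellipse is at r = 1.78024×10^9 km.
From the vis-viva equation, v = √[μ(2/r − 1/a_t)] = 4.619 km/s.

v = 4620 m/s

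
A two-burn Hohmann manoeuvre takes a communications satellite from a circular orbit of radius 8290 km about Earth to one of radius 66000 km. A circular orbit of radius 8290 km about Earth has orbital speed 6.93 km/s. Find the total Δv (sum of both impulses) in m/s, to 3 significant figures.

From the circular-orbit relation v² = μ/r at r = 8290 km: μ = v²r = (6.93)² × 8290 = 3.98126×10^5 km³/s².
Semi-major axis of the transfer orbit: a_t = (8290 + 66000)/2 = 37145 km.
Circular speed at r₁: v₁ = √(μ/r₁) = √(3.98126×10^5/8290) = 6.9300 km/s.
Transfer-orbit speed at r₁ (v² = μ(2/r − 1/a)): v_p = √[μ(2/r₁ − 1/a_t)] = 9.2375 km/s.
First burn Δv₁ = |v_p − v₁| = 2.3075 km/s.
Circular speed at r₂: v₂ = √(μ/r₂) = 2.4561 km/s.
Transfer-orbit speed at r₂: v_a = √[μ(2/r₂ − 1/a_t)] = 1.1603 km/s.
Second burn Δv₂ = |v₂ − v_a| = 1.2958 km/s.
Δv = Δv₁ + Δv₂ = 2.3075 + 1.2958 = 3.603 km/s.

Δv = 3600 m/s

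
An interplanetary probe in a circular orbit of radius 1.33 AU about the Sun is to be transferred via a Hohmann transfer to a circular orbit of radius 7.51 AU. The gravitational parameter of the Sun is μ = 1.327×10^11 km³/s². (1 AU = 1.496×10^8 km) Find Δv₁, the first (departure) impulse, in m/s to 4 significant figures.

In km: r₁ = 1.33 × 1.496×10^8 = 1.98968×10^8 km; r₂ = 7.51 × 1.496×10^8 = 1.123496×10^9 km.
Transfer-ellipse semi-major axis a_t = (r₁ + r₂)/2 = (1.98968×10^8 + 1.123496×10^9)/2 = 6.61232×10^8 km.
On the circular orbit at r = 1.98968×10^8 km, v_c = √(μ/r) = 25.825 km/s.
Transfer-orbit speed at the same r (vis-viva, a = a_t): v_t = √[μ(2/r − 1/a_t)] = 33.663 km/s.
Δv₁ = |v_t − v_c| = |33.663 − 25.825| = 7.838 km/s.

Δv₁ = 7838 m/s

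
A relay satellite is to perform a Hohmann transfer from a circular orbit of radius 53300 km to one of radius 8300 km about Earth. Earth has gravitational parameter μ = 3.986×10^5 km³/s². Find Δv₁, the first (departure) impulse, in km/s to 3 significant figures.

Δv₁ = 1.32 km/s

Semi-major axis of the transfer orbit: a_t = (53300 + 8300)/2 = 30800 km.
Circular speed at r = 53300 km: v_c = √(μ/r) = 2.735 km/s.
Transfer-orbit speed at the same r (vis-viva, a = a_t): v_t = √[μ(2/r − 1/a_t)] = 1.420 km/s.
Δv₁ = |v_t − v_c| = |1.420 − 2.735| = 1.315 km/s.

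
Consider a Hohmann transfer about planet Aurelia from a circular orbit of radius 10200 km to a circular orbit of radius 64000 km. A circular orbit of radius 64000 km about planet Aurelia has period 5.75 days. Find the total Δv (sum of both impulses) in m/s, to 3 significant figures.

From Kepler's third law T² = 4π²r³/μ at r = 64000 km, T = 5.75 days = 5.75 × 86400 s = 4.968×10^5 s: μ = 4π²r³/T² = 41931.1 km³/s².
Semi-major axis of the transfer orbit: a_t = (10200 + 64000)/2 = 37100 km.
At r₁ the circular-orbit speed is v₁ = √(μ/r₁) = 2.02753 km/s.
Transfer-orbit speed at r₁ (v² = μ(2/r − 1/a)): v_p = √[μ(2/r₁ − 1/a_t)] = 2.66300 km/s.
First burn Δv₁ = |v_p − v₁| = 0.63547 km/s.
At r₂, v₂ = √(μ/r₂) = 0.80943 km/s.
Transfer-orbit speed at r₂: v_a = √[μ(2/r₂ − 1/a_t)] = 0.42442 km/s.
Second burn Δv₂ = |v₂ − v_a| = 0.38501 km/s.
Δv = Δv₁ + Δv₂ = 0.63547 + 0.38501 = 1.020 km/s.

Δv = 1020 m/s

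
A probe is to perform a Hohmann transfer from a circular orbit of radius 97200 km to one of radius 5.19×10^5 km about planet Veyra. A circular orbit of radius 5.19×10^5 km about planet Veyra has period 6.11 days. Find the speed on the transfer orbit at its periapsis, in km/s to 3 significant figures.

v = 18.5 km/s

From Kepler's third law T² = 4π²r³/μ at r = 5.19×10^5 km, T = 6.11 days = 6.11 × 86400 s = 5.27904×10^5 s: μ = 4π²r³/T² = 1.98040×10^7 km³/s².
The Hohmann ellipse has a_t = (r₁ + r₂)/2 = 3.081×10^5 km.
The periapsis of the transfer ellipse is at r = 97200 km.
From the vis-viva equation, v = √[μ(2/r − 1/a_t)] = 18.53 km/s.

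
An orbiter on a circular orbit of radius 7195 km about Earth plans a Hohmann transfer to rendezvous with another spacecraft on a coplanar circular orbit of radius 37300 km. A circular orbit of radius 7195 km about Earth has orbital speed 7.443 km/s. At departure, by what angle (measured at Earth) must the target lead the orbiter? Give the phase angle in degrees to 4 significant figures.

From the circular-orbit relation v² = μ/r at r = 7195 km: μ = v²r = (7.443)² × 7195 = 3.98590×10^5 km³/s².
The Hohmann ellipse has a_t = (r₁ + r₂)/2 = 22247.5 km.
The half-period of the transfer ellipse is t = π√(a_t³/μ) = 16510 s.
The target's mean motion on its circular orbit is ω₂ = √(μ/r₂³) = 8.764×10^-5 rad/s.
Angle swept by the target during transfer: ω₂·t = 1.447 rad = 82.91°.
The orbiter traverses 180° on the transfer ellipse, so the target must lead by 180° − 82.91° = 97.09°.

φ = 97.09°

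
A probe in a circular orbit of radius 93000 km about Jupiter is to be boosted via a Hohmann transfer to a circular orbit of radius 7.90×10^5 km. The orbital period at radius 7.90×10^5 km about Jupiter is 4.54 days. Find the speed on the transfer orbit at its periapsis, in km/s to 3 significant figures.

From Kepler's third law T² = 4π²r³/μ at r = 7.90×10^5 km, T = 4.54 days = 4.54 × 86400 s = 3.92256×10^5 s: μ = 4π²r³/T² = 1.26503×10^8 km³/s².
Transfer-ellipse semi-major axis a_t = (r₁ + r₂)/2 = (93000 + 7.900×10^5)/2 = 4.415×10^5 km.
At periapsis, r = 93000 km.
Applying v² = μ(2/r − 1/a_t): v = 49.34 km/s.

v = 49.3 km/s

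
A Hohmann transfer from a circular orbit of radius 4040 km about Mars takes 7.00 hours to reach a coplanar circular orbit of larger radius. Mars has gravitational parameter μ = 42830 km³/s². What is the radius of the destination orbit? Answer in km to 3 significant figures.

r₂ = 24000 km

Transfer time t = 7.00 hours = 25200 s, and t = π√(a_t³/μ).
So a_t = (μ t²/π²)^(1/3) = (42830 × (25200)² / π²)^(1/3) = 14020 km.
Since a_t = (r₁ + r₂)/2, r₂ = 2a_t − r₁ = 2×14020 − 4040 = 24000 km.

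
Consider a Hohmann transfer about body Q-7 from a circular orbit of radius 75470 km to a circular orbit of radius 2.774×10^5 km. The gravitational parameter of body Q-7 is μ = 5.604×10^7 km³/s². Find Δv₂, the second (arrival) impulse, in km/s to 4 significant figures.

Transfer-ellipse semi-major axis a_t = (r₁ + r₂)/2 = (75470 + 2.774×10^5)/2 = 1.76435×10^5 km.
On the circular orbit at r = 2.774×10^5 km, v_c = √(μ/r) = 14.213 km/s.
Transfer-orbit speed at the same r (vis-viva, a = a_t): v_t = √[μ(2/r − 1/a_t)] = 9.2959 km/s.
Δv₂ = |v_t − v_c| = |9.2959 − 14.213| = 4.917 km/s.

Δv₂ = 4.917 km/s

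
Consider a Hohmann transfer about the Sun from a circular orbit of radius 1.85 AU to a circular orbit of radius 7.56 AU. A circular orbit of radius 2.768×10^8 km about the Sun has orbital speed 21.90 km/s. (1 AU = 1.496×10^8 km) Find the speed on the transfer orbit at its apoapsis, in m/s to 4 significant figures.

v = 6794 m/s

From the circular-orbit relation v² = μ/r at r = 2.768×10^8 km: μ = v²r = (21.90)² × 2.768×10^8 = 1.32756×10^11 km³/s².
In km: r₁ = 1.85 × 1.496×10^8 = 2.7676×10^8 km; r₂ = 7.56 × 1.496×10^8 = 1.130976×10^9 km.
Transfer-ellipse semi-major axis a_t = (r₁ + r₂)/2 = (2.7676×10^8 + 1.130976×10^9)/2 = 7.03868×10^8 km.
At apoapsis, r = 1.130976×10^9 km.
Vis-viva: v = √[μ(2/r − 1/a_t)] = √[1.32756×10^11 × (2/1.130976×10^9 − 1/7.03868×10^8)] = 6.794 km/s.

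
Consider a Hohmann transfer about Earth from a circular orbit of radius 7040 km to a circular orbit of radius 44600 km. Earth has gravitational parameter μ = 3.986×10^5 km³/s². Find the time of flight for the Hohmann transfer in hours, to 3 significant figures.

The Hohmann ellipse has a_t = (r₁ + r₂)/2 = 25820 km.
Transfer time t = π√(a_t³/μ) = π√((25820)³ / 3.986×10^5) = 20645 s.
Converting: 20645 s ÷ 3600 s/hour = 5.73 hours.

t = 5.73 hours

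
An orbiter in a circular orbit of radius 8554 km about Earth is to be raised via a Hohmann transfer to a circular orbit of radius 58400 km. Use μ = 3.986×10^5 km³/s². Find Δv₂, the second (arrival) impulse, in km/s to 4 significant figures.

Δv₂ = 1.292 km/s

The Hohmann ellipse has a_t = (r₁ + r₂)/2 = 33477 km.
Circular speed at r = 58400 km: v_c = √(μ/r) = 2.613 km/s.
Vis-viva on the transfer ellipse at r = 58400 km gives v_t = √[μ(2/r − 1/a_t)] = 1.321 km/s.
Δv₂ = |v_t − v_c| = |1.321 − 2.613| = 1.292 km/s.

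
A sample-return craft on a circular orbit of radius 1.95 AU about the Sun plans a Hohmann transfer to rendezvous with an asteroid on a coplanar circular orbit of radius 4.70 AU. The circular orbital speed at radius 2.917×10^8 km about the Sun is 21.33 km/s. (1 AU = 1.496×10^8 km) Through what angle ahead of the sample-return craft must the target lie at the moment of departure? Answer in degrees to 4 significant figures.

From the circular-orbit relation v² = μ/r at r = 2.917×10^8 km: μ = v²r = (21.33)² × 2.917×10^8 = 1.32714×10^11 km³/s².
In km: r₁ = 1.95 × 1.496×10^8 = 2.9172×10^8 km; r₂ = 4.70 × 1.496×10^8 = 7.0312×10^8 km.
Transfer-ellipse semi-major axis a_t = (r₁ + r₂)/2 = (2.9172×10^8 + 7.0312×10^8)/2 = 4.9742×10^8 km.
The half-period of the transfer ellipse is t = π√(a_t³/μ) = 9.56700×10^7 s.
Target angular speed ω₂ = √(μ/r₂³) = 1.95396×10^-8 rad/s.
Angle swept by the target during transfer: ω₂·t = 1.86935 rad = 107.11°.
The sample-return craft traverses 180° on the transfer ellipse, so the target must lead by 180° − 107.11° = 72.89°.

φ = 72.89°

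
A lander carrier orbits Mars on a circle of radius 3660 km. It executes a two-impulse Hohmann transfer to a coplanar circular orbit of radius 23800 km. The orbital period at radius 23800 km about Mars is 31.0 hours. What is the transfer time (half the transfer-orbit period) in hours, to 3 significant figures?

From Kepler's third law T² = 4π²r³/μ at r = 23800 km, T = 31.0 hours = 31.0 × 3600 s = 1.116×10^5 s: μ = 4π²r³/T² = 42732.9 km³/s².
Transfer-ellipse semi-major axis a_t = (r₁ + r₂)/2 = (3660 + 23800)/2 = 13730 km.
By Kepler's third law the transfer-orbit period is T = 2π√(a_t³/μ), so t = T/2 = 24450 s.
Converting: 24450 s ÷ 3600 s/hour = 6.79 hours.

t = 6.79 hours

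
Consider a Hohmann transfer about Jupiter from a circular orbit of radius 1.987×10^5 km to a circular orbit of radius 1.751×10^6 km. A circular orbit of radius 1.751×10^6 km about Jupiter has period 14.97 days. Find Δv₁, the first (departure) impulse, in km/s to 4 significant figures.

From Kepler's third law T² = 4π²r³/μ at r = 1.751×10^6 km, T = 14.97 days = 14.97 × 86400 s = 1.293408×10^6 s: μ = 4π²r³/T² = 1.26691×10^8 km³/s².
Transfer-ellipse semi-major axis a_t = (r₁ + r₂)/2 = (1.987×10^5 + 1.751×10^6)/2 = 9.7485×10^5 km.
Circular speed at r = 1.987×10^5 km: v_c = √(μ/r) = 25.2508 km/s.
Vis-viva on the transfer ellipse at r = 1.987×10^5 km gives v_t = √[μ(2/r − 1/a_t)] = 33.8414 km/s.
Δv₁ = |v_t − v_c| = |33.8414 − 25.2508| = 8.591 km/s.

Δv₁ = 8.591 km/s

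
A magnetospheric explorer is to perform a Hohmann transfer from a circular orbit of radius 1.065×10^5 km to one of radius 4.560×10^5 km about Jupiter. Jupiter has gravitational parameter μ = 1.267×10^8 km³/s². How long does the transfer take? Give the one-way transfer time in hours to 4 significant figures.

The Hohmann ellipse has a_t = (r₁ + r₂)/2 = 2.8125×10^5 km.
Half the transfer-orbit period gives t = π√(a_t³/μ) = 41630 s.
Converting: 41630 s ÷ 3600 s/hour = 11.56 hours.

t = 11.56 hours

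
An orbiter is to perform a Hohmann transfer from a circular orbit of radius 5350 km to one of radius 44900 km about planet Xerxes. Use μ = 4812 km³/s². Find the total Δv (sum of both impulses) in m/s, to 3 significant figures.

Semi-major axis of the transfer orbit: a_t = (5350 + 44900)/2 = 25125 km.
Circular speed at r₁: v₁ = √(μ/r₁) = √(4812/5350) = 0.94839 km/s.
On the transfer ellipse at r₁, v² = μ(2/r − 1/a) gives v_p = √[μ(2/r₁ − 1/a_t)] = 1.2678 km/s.
First burn Δv₁ = |v_p − v₁| = 0.3194 km/s.
At r₂, v₂ = √(μ/r₂) = 0.3274 km/s.
Transfer-orbit speed at r₂: v_a = √[μ(2/r₂ − 1/a_t)] = 0.1511 km/s.
Second burn Δv₂ = |v₂ − v_a| = 0.1763 km/s.
Δv = Δv₁ + Δv₂ = 0.3194 + 0.1763 = 0.4957 km/s.

Δv = 496 m/s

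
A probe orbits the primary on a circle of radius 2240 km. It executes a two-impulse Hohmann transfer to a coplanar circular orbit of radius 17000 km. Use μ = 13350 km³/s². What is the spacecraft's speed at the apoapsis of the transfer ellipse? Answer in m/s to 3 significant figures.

v = 428 m/s

The Hohmann ellipse has a_t = (r₁ + r₂)/2 = 9620 km.
At apoapsis, r = 17000 km.
From the vis-viva equation, v = √[μ(2/r − 1/a_t)] = 0.4276 km/s.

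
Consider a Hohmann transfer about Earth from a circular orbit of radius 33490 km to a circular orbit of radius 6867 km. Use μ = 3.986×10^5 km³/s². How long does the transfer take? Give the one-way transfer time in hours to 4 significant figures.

Transfer-ellipse semi-major axis a_t = (r₁ + r₂)/2 = (33490 + 6867)/2 = 20178.5 km.
Transfer time t = π√(a_t³/μ) = π√((20178.5)³ / 3.986×10^5) = 14263 s.
Converting: 14263 s ÷ 3600 s/hour = 3.962 hours.

t = 3.962 hours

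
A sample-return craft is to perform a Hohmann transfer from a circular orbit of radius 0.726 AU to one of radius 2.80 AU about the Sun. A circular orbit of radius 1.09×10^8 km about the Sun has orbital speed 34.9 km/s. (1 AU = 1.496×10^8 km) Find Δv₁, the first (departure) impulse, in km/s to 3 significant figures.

From the circular-orbit relation v² = μ/r at r = 1.09×10^8 km: μ = v²r = (34.9)² × 1.09×10^8 = 1.32763×10^11 km³/s².
In km: r₁ = 0.726 × 1.496×10^8 = 1.086096×10^8 km; r₂ = 2.80 × 1.496×10^8 = 4.1888×10^8 km.
The Hohmann ellipse has a_t = (r₁ + r₂)/2 = 2.637448×10^8 km.
On the circular orbit at r = 1.086096×10^8 km, v_c = √(μ/r) = 34.9627 km/s.
Vis-viva on the transfer ellipse at r = 1.086096×10^8 km gives v_t = √[μ(2/r − 1/a_t)] = 44.0613 km/s.
Δv₁ = |v_t − v_c| = |44.0613 − 34.9627| = 9.099 km/s.

Δv₁ = 9.10 km/s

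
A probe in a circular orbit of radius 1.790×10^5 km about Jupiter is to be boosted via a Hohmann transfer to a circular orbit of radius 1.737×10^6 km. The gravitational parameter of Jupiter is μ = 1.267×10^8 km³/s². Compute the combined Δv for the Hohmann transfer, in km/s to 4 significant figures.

Δv = 14.07 km/s

Semi-major axis of the transfer orbit: a_t = (1.790×10^5 + 1.737×10^6)/2 = 9.580×10^5 km.
Circular speed at r₁: v₁ = √(μ/r₁) = √(1.267×10^8/1.790×10^5) = 26.605 km/s.
Transfer-orbit speed at r₁ (vis-viva equation): v_p = √[μ(2/r₁ − 1/a_t)] = 35.824 km/s.
First burn Δv₁ = |v_p − v₁| = 9.219 km/s.
At r₂, v₂ = √(μ/r₂) = 8.541 km/s.
Transfer-orbit speed at r₂: v_a = √[μ(2/r₂ − 1/a_t)] = 3.692 km/s.
Second burn Δv₂ = |v₂ − v_a| = 4.849 km/s.
Total Δv = Δv₁ + Δv₂ = 14.07 km/s.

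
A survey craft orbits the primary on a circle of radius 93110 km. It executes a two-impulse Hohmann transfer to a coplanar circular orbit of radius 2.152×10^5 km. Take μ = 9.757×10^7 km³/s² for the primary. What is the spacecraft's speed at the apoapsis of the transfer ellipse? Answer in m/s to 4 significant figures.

The Hohmann ellipse has a_t = (r₁ + r₂)/2 = 1.54155×10^5 km.
The apoapsis of the transfer ellipse is at r = 2.152×10^5 km.
Applying v² = μ(2/r − 1/a_t): v = 16.55 km/s.

v = 16550 m/s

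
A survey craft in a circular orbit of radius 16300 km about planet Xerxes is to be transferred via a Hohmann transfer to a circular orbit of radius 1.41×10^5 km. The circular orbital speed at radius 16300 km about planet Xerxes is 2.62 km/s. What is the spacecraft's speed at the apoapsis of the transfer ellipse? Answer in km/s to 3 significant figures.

v = 0.406 km/s

From the circular-orbit relation v² = μ/r at r = 16300 km: μ = v²r = (2.62)² × 16300 = 1.11890×10^5 km³/s².
Semi-major axis of the transfer orbit: a_t = (16300 + 1.410×10^5)/2 = 78650 km.
The apoapsis of the transfer ellipse is at r = 1.410×10^5 km.
Applying v² = μ(2/r − 1/a_t): v = 0.4055 km/s.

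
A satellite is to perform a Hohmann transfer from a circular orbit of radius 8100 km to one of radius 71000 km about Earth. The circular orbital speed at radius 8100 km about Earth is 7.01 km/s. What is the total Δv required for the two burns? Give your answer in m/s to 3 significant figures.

Δv = 3680 m/s

From the circular-orbit relation v² = μ/r at r = 8100 km: μ = v²r = (7.01)² × 8100 = 3.98035×10^5 km³/s².
Transfer-ellipse semi-major axis a_t = (r₁ + r₂)/2 = (8100 + 71000)/2 = 39550 km.
Circular speed at r₁: v₁ = √(μ/r₁) = √(3.98035×10^5/8100) = 7.01000 km/s.
Transfer-orbit speed at r₁ (vis-viva equation): v_p = √[μ(2/r₁ − 1/a_t)] = 9.39234 km/s.
First burn Δv₁ = |v_p − v₁| = 2.38234 km/s.
At r₂, v₂ = √(μ/r₂) = 2.3677 km/s.
Transfer-orbit speed at r₂: v_a = √[μ(2/r₂ − 1/a_t)] = 1.0715 km/s.
Second burn Δv₂ = |v₂ − v_a| = 1.29620 km/s.
Total Δv = Δv₁ + Δv₂ = 3.679 km/s.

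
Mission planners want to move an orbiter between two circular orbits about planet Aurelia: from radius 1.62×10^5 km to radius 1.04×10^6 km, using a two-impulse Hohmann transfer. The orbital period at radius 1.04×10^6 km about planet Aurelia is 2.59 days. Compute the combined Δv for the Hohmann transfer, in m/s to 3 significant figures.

Δv = 37400 m/s

From Kepler's third law T² = 4π²r³/μ at r = 1.04×10^6 km, T = 2.59 days = 2.59 × 86400 s = 2.23776×10^5 s: μ = 4π²r³/T² = 8.86814×10^8 km³/s².
Transfer-ellipse semi-major axis a_t = (r₁ + r₂)/2 = (1.620×10^5 + 1.040×10^6)/2 = 6.010×10^5 km.
At r₁ the circular-orbit speed is v₁ = √(μ/r₁) = 73.99 km/s.
Transfer-orbit speed at r₁ (vis-viva): v_p = √[μ(2/r₁ − 1/a_t)] = 97.33 km/s.
First burn Δv₁ = |v_p − v₁| = 23.34 km/s.
At r₂, v₂ = √(μ/r₂) = 29.20 km/s.
Transfer-orbit speed at r₂: v_a = √[μ(2/r₂ − 1/a_t)] = 15.16 km/s.
Second burn Δv₂ = |v₂ − v_a| = 14.04 km/s.
Total Δv = Δv₁ + Δv₂ = 37.38 km/s.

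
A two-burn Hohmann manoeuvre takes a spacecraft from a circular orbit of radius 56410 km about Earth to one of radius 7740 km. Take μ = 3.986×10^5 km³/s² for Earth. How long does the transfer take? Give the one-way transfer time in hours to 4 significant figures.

Semi-major axis of the transfer orbit: a_t = (56410 + 7740)/2 = 32075 km.
By Kepler's third law the transfer-orbit period is T = 2π√(a_t³/μ), so t = T/2 = 28585 s.
Converting: 28585 s ÷ 3600 s/hour = 7.940 hours.

t = 7.940 hours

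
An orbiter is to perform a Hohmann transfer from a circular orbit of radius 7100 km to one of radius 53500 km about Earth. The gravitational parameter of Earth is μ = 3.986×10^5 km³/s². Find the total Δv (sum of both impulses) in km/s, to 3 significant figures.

Transfer-ellipse semi-major axis a_t = (r₁ + r₂)/2 = (7100 + 53500)/2 = 30300 km.
At r₁ the circular-orbit speed is v₁ = √(μ/r₁) = 7.49272 km/s.
Transfer-orbit speed at r₁ (vis-viva): v_p = √[μ(2/r₁ − 1/a_t)] = 9.95623 km/s.
First burn Δv₁ = |v_p − v₁| = 2.464 km/s.
At r₂, v₂ = √(μ/r₂) = 2.7296 km/s.
Transfer-orbit speed at r₂: v_a = √[μ(2/r₂ − 1/a_t)] = 1.3213 km/s.
Second burn Δv₂ = |v₂ − v_a| = 1.408 km/s.
Total Δv = Δv₁ + Δv₂ = 3.872 km/s.

Δv = 3.87 km/s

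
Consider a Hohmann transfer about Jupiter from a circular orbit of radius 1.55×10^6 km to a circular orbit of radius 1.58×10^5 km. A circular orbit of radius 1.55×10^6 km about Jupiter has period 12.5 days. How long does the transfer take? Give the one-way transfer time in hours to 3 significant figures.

From Kepler's third law T² = 4π²r³/μ at r = 1.55×10^6 km, T = 12.5 days = 12.5 × 86400 s = 1.080×10^6 s: μ = 4π²r³/T² = 1.26040×10^8 km³/s².
Transfer-ellipse semi-major axis a_t = (r₁ + r₂)/2 = (1.550×10^6 + 1.580×10^5)/2 = 8.540×10^5 km.
By Kepler's third law the transfer-orbit period is T = 2π√(a_t³/μ), so t = T/2 = 2.208×10^5 s.
Converting: 2.208×10^5 s ÷ 3600 s/hour = 61.3 hours.

t = 61.3 hours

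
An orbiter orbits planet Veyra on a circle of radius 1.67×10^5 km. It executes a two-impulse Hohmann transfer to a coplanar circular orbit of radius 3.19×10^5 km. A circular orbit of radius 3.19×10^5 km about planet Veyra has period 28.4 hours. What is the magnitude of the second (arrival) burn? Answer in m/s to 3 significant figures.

From Kepler's third law T² = 4π²r³/μ at r = 3.19×10^5 km, T = 28.4 hours = 28.4 × 3600 s = 1.0224×10^5 s: μ = 4π²r³/T² = 1.22600×10^8 km³/s².
Transfer-ellipse semi-major axis a_t = (r₁ + r₂)/2 = (1.670×10^5 + 3.190×10^5)/2 = 2.430×10^5 km.
Circular speed at r = 3.190×10^5 km: v_c = √(μ/r) = 19.604 km/s.
Vis-viva on the transfer ellipse at r = 3.190×10^5 km gives v_t = √[μ(2/r − 1/a_t)] = 16.252 km/s.
Δv₂ = |v_t − v_c| = |16.252 − 19.604| = 3.352 km/s.

Δv₂ = 3350 m/s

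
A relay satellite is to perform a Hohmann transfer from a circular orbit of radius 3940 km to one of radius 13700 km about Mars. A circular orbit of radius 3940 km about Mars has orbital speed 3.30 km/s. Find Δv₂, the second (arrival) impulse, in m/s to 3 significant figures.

Δv₂ = 587 m/s

From the circular-orbit relation v² = μ/r at r = 3940 km: μ = v²r = (3.30)² × 3940 = 42906.6 km³/s².
The Hohmann ellipse has a_t = (r₁ + r₂)/2 = 8820 km.
Circular speed at r = 13700 km: v_c = √(μ/r) = 1.7697 km/s.
Vis-viva on the transfer ellipse at r = 13700 km gives v_t = √[μ(2/r − 1/a_t)] = 1.1828 km/s.
Δv₂ = |v_t − v_c| = |1.1828 − 1.7697| = 0.5869 km/s.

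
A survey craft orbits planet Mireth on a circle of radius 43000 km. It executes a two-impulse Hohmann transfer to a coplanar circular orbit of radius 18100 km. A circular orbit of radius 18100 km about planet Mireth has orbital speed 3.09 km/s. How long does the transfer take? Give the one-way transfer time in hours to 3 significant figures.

From the circular-orbit relation v² = μ/r at r = 18100 km: μ = v²r = (3.09)² × 18100 = 1.72821×10^5 km³/s².
Semi-major axis of the transfer orbit: a_t = (43000 + 18100)/2 = 30550 km.
Half the transfer-orbit period gives t = π√(a_t³/μ) = 40350 s.
Converting: 40350 s ÷ 3600 s/hour = 11.2 hours.

t = 11.2 hours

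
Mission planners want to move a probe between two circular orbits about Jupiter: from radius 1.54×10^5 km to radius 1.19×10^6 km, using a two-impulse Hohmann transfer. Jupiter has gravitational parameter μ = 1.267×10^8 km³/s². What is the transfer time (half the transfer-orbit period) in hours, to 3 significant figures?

Transfer-ellipse semi-major axis a_t = (r₁ + r₂)/2 = (1.540×10^5 + 1.190×10^6)/2 = 6.720×10^5 km.
By Kepler's third law the transfer-orbit period is T = 2π√(a_t³/μ), so t = T/2 = 1.538×10^5 s.
Converting: 1.538×10^5 s ÷ 3600 s/hour = 42.7 hours.

t = 42.7 hours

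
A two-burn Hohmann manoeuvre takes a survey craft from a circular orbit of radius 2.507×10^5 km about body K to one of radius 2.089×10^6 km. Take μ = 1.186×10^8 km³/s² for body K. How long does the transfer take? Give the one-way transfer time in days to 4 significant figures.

t = 4.225 days

Semi-major axis of the transfer orbit: a_t = (2.507×10^5 + 2.089×10^6)/2 = 1.16985×10^6 km.
By Kepler's third law the transfer-orbit period is T = 2π√(a_t³/μ), so t = T/2 = 3.650×10^5 s.
Converting: 3.650×10^5 s ÷ 86400 s/day = 4.225 days.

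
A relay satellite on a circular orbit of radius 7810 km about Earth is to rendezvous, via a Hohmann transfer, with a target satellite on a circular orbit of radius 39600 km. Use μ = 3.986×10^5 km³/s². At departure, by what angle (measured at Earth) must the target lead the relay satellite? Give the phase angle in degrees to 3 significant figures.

The Hohmann ellipse has a_t = (r₁ + r₂)/2 = 23705 km.
The half-period of the transfer ellipse is t = π√(a_t³/μ) = 18160 s.
The target's mean motion on its circular orbit is ω₂ = √(μ/r₂³) = 8.012×10^-5 rad/s.
Angle swept by the target during transfer: ω₂·t = 1.455 rad = 83.37°.
The relay satellite traverses 180° on the transfer ellipse, so the target must lead by 180° − 83.37° = 96.6°.

φ = 96.6°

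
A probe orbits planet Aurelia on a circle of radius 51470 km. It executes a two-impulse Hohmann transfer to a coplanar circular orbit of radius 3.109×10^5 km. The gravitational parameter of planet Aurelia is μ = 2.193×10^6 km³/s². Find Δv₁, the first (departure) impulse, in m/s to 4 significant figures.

Δv₁ = 2023 m/s

Semi-major axis of the transfer orbit: a_t = (51470 + 3.109×10^5)/2 = 1.81185×10^5 km.
Circular speed at r = 51470 km: v_c = √(μ/r) = 6.527 km/s.
Transfer-orbit speed at the same r (vis-viva, a = a_t): v_t = √[μ(2/r − 1/a_t)] = 8.550 km/s.
Δv₁ = |v_t − v_c| = |8.550 − 6.527| = 2.023 km/s.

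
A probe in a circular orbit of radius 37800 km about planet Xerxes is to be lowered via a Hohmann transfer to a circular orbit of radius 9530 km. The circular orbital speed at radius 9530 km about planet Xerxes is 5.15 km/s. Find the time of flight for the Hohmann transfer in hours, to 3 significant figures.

From the circular-orbit relation v² = μ/r at r = 9530 km: μ = v²r = (5.15)² × 9530 = 2.52759×10^5 km³/s².
Transfer-ellipse semi-major axis a_t = (r₁ + r₂)/2 = (37800 + 9530)/2 = 23665 km.
Transfer time t = π√(a_t³/μ) = π√((23665)³ / 2.52759×10^5) = 22750 s.
Converting: 22750 s ÷ 3600 s/hour = 6.32 hours.

t = 6.32 hours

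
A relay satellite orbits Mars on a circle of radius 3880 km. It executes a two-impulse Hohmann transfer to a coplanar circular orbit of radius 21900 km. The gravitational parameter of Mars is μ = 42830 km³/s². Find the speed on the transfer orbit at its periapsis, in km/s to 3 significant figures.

Semi-major axis of the transfer orbit: a_t = (3880 + 21900)/2 = 12890 km.
At periapsis, r = 3880 km.
Applying v² = μ(2/r − 1/a_t): v = 4.331 km/s.

v = 4.33 km/s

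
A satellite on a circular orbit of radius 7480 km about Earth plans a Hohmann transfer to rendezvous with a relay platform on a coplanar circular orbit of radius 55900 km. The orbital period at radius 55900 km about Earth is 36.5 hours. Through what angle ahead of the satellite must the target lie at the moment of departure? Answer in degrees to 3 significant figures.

From Kepler's third law T² = 4π²r³/μ at r = 55900 km, T = 36.5 hours = 36.5 × 3600 s = 1.314×10^5 s: μ = 4π²r³/T² = 3.99397×10^5 km³/s².
Semi-major axis of the transfer orbit: a_t = (7480 + 55900)/2 = 31690 km.
Transfer time t = π√(a_t³/μ) = 28040 s.
The target's mean motion on its circular orbit is ω₂ = √(μ/r₂³) = 4.782×10^-5 rad/s.
Angle swept by the target during transfer: ω₂·t = 1.341 rad = 76.83°.
Arrival is 180° from departure on the ellipse, so φ = 180° − 76.83° = 103°.

φ = 103°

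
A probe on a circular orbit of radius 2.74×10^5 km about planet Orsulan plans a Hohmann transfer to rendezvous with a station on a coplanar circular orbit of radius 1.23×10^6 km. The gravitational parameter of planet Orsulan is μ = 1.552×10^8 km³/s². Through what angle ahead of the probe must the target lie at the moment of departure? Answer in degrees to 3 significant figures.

Transfer-ellipse semi-major axis a_t = (r₁ + r₂)/2 = (2.740×10^5 + 1.230×10^6)/2 = 7.520×10^5 km.
Transfer time t = π√(a_t³/μ) = 1.644488×10^5 s.
Target angular speed ω₂ = √(μ/r₂³) = 9.132469×10^-6 rad/s.
Angle swept by the target during transfer: ω₂·t = 1.50182 rad = 86.048°.
The probe traverses 180° on the transfer ellipse, so the target must lead by 180° − 86.048° = 94.0°.

φ = 94.0°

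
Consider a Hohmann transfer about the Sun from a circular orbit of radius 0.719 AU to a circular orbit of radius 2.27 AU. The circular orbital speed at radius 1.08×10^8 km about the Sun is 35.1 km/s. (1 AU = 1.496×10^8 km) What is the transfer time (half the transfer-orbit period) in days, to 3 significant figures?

t = 333 days

From the circular-orbit relation v² = μ/r at r = 1.08×10^8 km: μ = v²r = (35.1)² × 1.08×10^8 = 1.33057×10^11 km³/s².
In km: r₁ = 0.719 × 1.496×10^8 = 1.075624×10^8 km; r₂ = 2.27 × 1.496×10^8 = 3.39592×10^8 km.
Transfer-ellipse semi-major axis a_t = (r₁ + r₂)/2 = (1.075624×10^8 + 3.39592×10^8)/2 = 2.235772×10^8 km.
By Kepler's third law the transfer-orbit period is T = 2π√(a_t³/μ), so t = T/2 = 2.879×10^7 s.
Converting: 2.879×10^7 s ÷ 86400 s/day = 333 days.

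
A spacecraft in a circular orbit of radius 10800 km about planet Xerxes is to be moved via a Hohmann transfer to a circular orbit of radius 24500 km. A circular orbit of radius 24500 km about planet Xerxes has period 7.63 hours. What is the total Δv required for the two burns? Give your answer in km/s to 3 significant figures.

Δv = 2.72 km/s

From Kepler's third law T² = 4π²r³/μ at r = 24500 km, T = 7.63 hours = 7.63 × 3600 s = 27468 s: μ = 4π²r³/T² = 7.69492×10^5 km³/s².
The Hohmann ellipse has a_t = (r₁ + r₂)/2 = 17650 km.
At r₁ the circular-orbit speed is v₁ = √(μ/r₁) = 8.441 km/s.
Transfer-orbit speed at r₁ (vis-viva equation): v_p = √[μ(2/r₁ − 1/a_t)] = 9.945 km/s.
First burn Δv₁ = |v_p − v₁| = 1.504 km/s.
Circular speed at r₂: v₂ = √(μ/r₂) = 5.604 km/s.
Transfer-orbit speed at r₂: v_a = √[μ(2/r₂ − 1/a_t)] = 4.384 km/s.
Second burn Δv₂ = |v₂ − v_a| = 1.220 km/s.
Total Δv = Δv₁ + Δv₂ = 2.724 km/s.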